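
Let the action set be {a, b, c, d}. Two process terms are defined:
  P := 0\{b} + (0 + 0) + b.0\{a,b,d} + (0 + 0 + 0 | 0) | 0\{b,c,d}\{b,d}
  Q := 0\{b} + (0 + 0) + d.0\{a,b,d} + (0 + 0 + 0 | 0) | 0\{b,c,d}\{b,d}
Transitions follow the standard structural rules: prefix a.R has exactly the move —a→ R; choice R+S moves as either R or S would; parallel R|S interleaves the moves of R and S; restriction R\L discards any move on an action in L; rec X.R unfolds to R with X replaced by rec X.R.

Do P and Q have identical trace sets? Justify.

Reachable graph of P (2 states):
  u0 = 0\{b} + (0 + 0) + b.0\{a,b,d} + (0 + 0 + 0 | 0) | 0\{b,c,d}\{b,d} | —b→ u1
  u1 = 0\{a,b,d} | stopped
Reachable graph of Q (2 states):
  v0 = 0\{b} + (0 + 0) + d.0\{a,b,d} + (0 + 0 + 0 | 0) | 0\{b,c,d}\{b,d} | —d→ v1
  v1 = 0\{a,b,d} | stopped
Executing b from P (initial set {u0}):
  after b @ step 1: {u1}
  — P admits the full trace.
Executing b from Q (initial set {v0}):
  after b @ step 1: ∅  — Q cannot continue

traces(P) ≠ traces(Q) — witness ⟨b⟩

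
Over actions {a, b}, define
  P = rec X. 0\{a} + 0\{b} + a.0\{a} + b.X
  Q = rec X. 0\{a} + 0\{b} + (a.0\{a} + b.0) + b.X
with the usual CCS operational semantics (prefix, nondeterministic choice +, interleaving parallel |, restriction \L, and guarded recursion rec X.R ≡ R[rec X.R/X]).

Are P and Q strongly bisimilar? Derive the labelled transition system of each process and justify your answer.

LTS(P): 2 reachable states
  s0 = rec X. 0\{a} + 0\{b} + a.0\{a} + b.X ⊢ -a-> s1, -b-> s0
  s1 = 0\{a} ⊢ ∅
LTS(Q): 3 reachable states
  t0 = rec X. 0\{a} + 0\{b} + (a.0\{a} + b.0) + b.X ⊢ -a-> t1, -b-> t0, -b-> t2
  t1 = 0\{a} ⊢ ∅
  t2 = 0 ⊢ ∅
Partition-refinement fixed point:
  B0 = {s0}
  B1 = {s1, t1, t2}
  B2 = {t0}
s0 ∈ B0, t0 ∈ B2 → different blocks

P ≁ Q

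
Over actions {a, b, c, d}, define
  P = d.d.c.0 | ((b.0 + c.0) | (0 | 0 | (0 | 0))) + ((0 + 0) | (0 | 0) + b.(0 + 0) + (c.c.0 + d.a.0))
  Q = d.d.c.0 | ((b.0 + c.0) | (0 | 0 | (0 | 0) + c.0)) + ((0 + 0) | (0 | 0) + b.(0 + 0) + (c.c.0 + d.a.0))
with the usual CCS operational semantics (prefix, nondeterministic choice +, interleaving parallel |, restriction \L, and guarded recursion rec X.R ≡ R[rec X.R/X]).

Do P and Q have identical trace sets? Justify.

trace-distinct — witness ⟨bc⟩

LTS(P): 12 reachable states
  u0 = d.d.c.0 | ((b.0 + c.0) | (0 | 0 | (0 | 0))) + ((0 + 0) | (0 | 0) + b.(0 + 0) + (c.c.0 + d.a.0)) :: ··b··> u1, ··b··> u2, ··c··> u2, ··c··> u3, ··d··> u4, ··d··> u5
  u1 = 0 + 0 :: ∅
  u2 = d.d.c.0 | (0 | (0 | 0 | (0 | 0))) :: ··d··> u6
  u3 = c.0 :: ··c··> u7
  u4 = a.0 :: ··a··> u7
  u5 = d.c.0 | ((b.0 + c.0) | (0 | 0 | (0 | 0))) :: ··b··> u6, ··c··> u6, ··d··> u8
  u6 = d.c.0 | (0 | (0 | 0 | (0 | 0))) :: ··d··> u9
  u7 = 0 :: ∅
  u8 = c.0 | ((b.0 + c.0) | (0 | 0 | (0 | 0))) :: ··b··> u9, ··c··> u10, ··c··> u9
  u9 = c.0 | (0 | (0 | 0 | (0 | 0))) :: ··c··> u11
  u10 = 0 | ((b.0 + c.0) | (0 | 0 | (0 | 0))) :: ··b··> u11, ··c··> u11
  u11 = 0 | (0 | (0 | 0 | (0 | 0))) :: ∅
LTS(Q): 20 reachable states
  v0 = d.d.c.0 | ((b.0 + c.0) | (0 | 0 | (0 | 0) + c.0)) + ((0 + 0) | (0 | 0) + b.(0 + 0) + (c.c.0 + d.a.0)) :: ··b··> v1, ··b··> v2, ··c··> v2, ··c··> v3, ··c··> v4, ··d··> v5, ··d··> v6
  v1 = 0 + 0 :: ∅
  v2 = d.d.c.0 | (0 | (0 | 0 | (0 | 0) + c.0)) :: ··c··> v7, ··d··> v8
  v3 = c.0 :: ··c··> v9
  v4 = d.d.c.0 | ((b.0 + c.0) | 0) :: ··b··> v7, ··c··> v7, ··d··> v10
  v5 = a.0 :: ··a··> v9
  v6 = d.c.0 | ((b.0 + c.0) | (0 | 0 | (0 | 0) + c.0)) :: ··b··> v8, ··c··> v10, ··c··> v8, ··d··> v11
  v7 = d.d.c.0 | (0 | 0) :: ··d··> v12
  v8 = d.c.0 | (0 | (0 | 0 | (0 | 0) + c.0)) :: ··c··> v12, ··d··> v13
  v9 = 0 :: ∅
  v10 = d.c.0 | ((b.0 + c.0) | 0) :: ··b··> v12, ··c··> v12, ··d··> v14
  v11 = c.0 | ((b.0 + c.0) | (0 | 0 | (0 | 0) + c.0)) :: ··b··> v13, ··c··> v13, ··c··> v14, ··c··> v15
  v12 = d.c.0 | (0 | 0) :: ··d··> v16
  v13 = c.0 | (0 | (0 | 0 | (0 | 0) + c.0)) :: ··c··> v16, ··c··> v17
  v14 = c.0 | ((b.0 + c.0) | 0) :: ··b··> v16, ··c··> v16, ··c··> v18
  v15 = 0 | ((b.0 + c.0) | (0 | 0 | (0 | 0) + c.0)) :: ··b··> v17, ··c··> v17, ··c··> v18
  v16 = c.0 | (0 | 0) :: ··c··> v19
  v17 = 0 | (0 | (0 | 0 | (0 | 0) + c.0)) :: ··c··> v19
  v18 = 0 | ((b.0 + c.0) | 0) :: ··b··> v19, ··c··> v19
  v19 = 0 | (0 | 0) :: ∅
Executing bc from Q (initial set {v0}):
  step 1 (b): {v1, v2}
  step 2 (c): {v7}
  Q completes σ.
Executing bc from P (initial set {u0}):
  step 1 (b): {u1, u2}
  step 2 (c): no successor for P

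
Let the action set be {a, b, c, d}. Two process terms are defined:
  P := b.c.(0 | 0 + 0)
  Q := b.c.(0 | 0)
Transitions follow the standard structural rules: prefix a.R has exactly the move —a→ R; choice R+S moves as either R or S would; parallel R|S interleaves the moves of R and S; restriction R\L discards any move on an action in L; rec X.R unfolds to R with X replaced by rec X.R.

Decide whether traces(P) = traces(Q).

trace-equivalent

P's transition system — 3 states:
  s0 = b.c.(0 | 0 + 0) :: —b→ s1
  s1 = c.(0 | 0 + 0) :: —c→ s2
  s2 = 0 | 0 + 0 :: deadlocked
Q's transition system — 3 states:
  t0 = b.c.(0 | 0) :: —b→ t1
  t1 = c.(0 | 0) :: —c→ t2
  t2 = 0 | 0 :: deadlocked
Bisimilarity quotient blocks:
  B0 = {s0, t0}
  B1 = {s1, t1}
  B2 = {s2, t2}
s0 ∈ B0, t0 ∈ B0 → same block
Bisimilar ⇒ trace-equivalent.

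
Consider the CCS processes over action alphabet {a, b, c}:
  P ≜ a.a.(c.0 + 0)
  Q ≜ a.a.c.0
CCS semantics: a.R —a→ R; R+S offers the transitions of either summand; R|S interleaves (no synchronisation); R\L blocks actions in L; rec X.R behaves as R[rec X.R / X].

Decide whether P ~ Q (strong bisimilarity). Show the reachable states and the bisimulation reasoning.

YES

P's transition system — 4 states:
  m0 = a.a.(c.0 + 0) :: —a→ m1
  m1 = a.(c.0 + 0) :: —a→ m2
  m2 = c.0 + 0 :: —c→ m3
  m3 = 0 :: deadlocked
Q's transition system — 4 states:
  n0 = a.a.c.0 :: —a→ n1
  n1 = a.c.0 :: —a→ n2
  n2 = c.0 :: —c→ n3
  n3 = 0 :: deadlocked
Partition-refinement fixed point:
  B0 = {m0, n0}
  B1 = {m1, n1}
  B2 = {m2, n2}
  B3 = {m3, n3}
m0 ∈ B0, n0 ∈ B0 → same block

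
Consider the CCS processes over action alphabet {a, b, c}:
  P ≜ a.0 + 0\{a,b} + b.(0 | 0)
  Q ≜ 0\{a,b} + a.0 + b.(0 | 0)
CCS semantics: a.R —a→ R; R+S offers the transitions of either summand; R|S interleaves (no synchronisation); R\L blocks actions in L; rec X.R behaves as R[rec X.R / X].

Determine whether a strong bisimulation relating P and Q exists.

P ~ Q

P's transition system — 3 states:
  s0 = a.0 + 0\{a,b} + b.(0 | 0) | ··a··> s1, ··b··> s2
  s1 = 0 | stopped
  s2 = 0 | 0 | stopped
Q's transition system — 3 states:
  t0 = 0\{a,b} + a.0 + b.(0 | 0) | ··a··> t1, ··b··> t2
  t1 = 0 | stopped
  t2 = 0 | 0 | stopped
Coarsest stable partition (strong bisimilarity classes):
  B0 = {s0, t0}
  B1 = {s1, s2, t1, t2}
s0 ∈ B0, t0 ∈ B0 → same block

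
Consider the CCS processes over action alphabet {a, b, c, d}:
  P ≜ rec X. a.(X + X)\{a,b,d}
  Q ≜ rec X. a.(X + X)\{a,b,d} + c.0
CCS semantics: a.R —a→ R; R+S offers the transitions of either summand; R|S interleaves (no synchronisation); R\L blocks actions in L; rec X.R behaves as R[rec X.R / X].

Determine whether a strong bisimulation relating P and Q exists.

P's transition system — 2 states:
  s0 = rec X. a.(X + X)\{a,b,d} → —a→ s1
  s1 = ((rec X. a.(X + X)\{a,b,d}) + (rec X. a.(X + X)\{a,b,d}))\{a,b,d} → ∅
Q's transition system — 4 states:
  t0 = rec X. a.(X + X)\{a,b,d} + c.0 → —a→ t1, —c→ t2
  t1 = ((rec X. a.(X + X)\{a,b,d} + c.0) + (rec X. a.(X + X)\{a,b,d} + c.0))\{a,b,d} → —c→ t3
  t2 = 0 → ∅
  t3 = 0\{a,b,d} → ∅
Coarsest stable partition (strong bisimilarity classes):
  B0 = {s0}
  B1 = {s1, t2, t3}
  B2 = {t0}
  B3 = {t1}
s0 ∈ B0, t0 ∈ B2 → different blocks

P ≁ Q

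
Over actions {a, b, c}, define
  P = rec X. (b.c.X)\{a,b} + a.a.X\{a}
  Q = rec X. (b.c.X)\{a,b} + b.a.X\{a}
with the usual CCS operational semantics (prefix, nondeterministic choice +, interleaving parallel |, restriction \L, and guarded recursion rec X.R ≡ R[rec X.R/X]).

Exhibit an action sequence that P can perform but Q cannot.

P's transition system — 3 states:
  s0 = rec X. (b.c.X)\{a,b} + a.a.X\{a} → -a-> s1
  s1 = a.(rec X. (b.c.X)\{a,b} + a.a.X\{a})\{a} → -a-> s2
  s2 = (rec X. (b.c.X)\{a,b} + a.a.X\{a})\{a} → deadlocked
Q's transition system — 4 states:
  t0 = rec X. (b.c.X)\{a,b} + b.a.X\{a} → -b-> t1
  t1 = a.(rec X. (b.c.X)\{a,b} + b.a.X\{a})\{a} → -a-> t2
  t2 = (rec X. (b.c.X)\{a,b} + b.a.X\{a})\{a} → -b-> t3
  t3 = (a.(rec X. (b.c.X)\{a,b} + b.a.X\{a})\{a})\{a} → deadlocked
Executing a from P (initial set {s0}):
  after a @ step 1: {s1}
  — P admits the full trace.
Executing a from Q (initial set {t0}):
  after a @ step 1: ∅ (Q stuck)

a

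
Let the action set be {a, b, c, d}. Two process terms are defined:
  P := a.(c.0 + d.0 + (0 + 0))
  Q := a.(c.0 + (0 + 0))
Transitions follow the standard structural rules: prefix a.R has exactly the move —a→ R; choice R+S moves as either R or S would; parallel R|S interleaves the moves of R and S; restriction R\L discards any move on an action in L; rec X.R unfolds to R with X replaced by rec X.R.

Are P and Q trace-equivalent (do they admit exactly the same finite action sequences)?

traces(P) ≠ traces(Q) — witness ⟨ad⟩

LTS(P): 3 reachable states
  s0 = a.(c.0 + d.0 + (0 + 0)) → -a-> s1
  s1 = c.0 + d.0 + (0 + 0) → -c-> s2, -d-> s2
  s2 = 0 → stopped
LTS(Q): 3 reachable states
  t0 = a.(c.0 + (0 + 0)) → -a-> t1
  t1 = c.0 + (0 + 0) → -c-> t2
  t2 = 0 → stopped
Trace ⟨ad⟩ through P, begin at {s0}:
  step 1 (a): {s1}
  step 2 (d): {s2}
  ✓ P
Trace ⟨ad⟩ through Q, begin at {t0}:
  step 1 (a): {t1}
  step 2 (d): ∅ (Q stuck)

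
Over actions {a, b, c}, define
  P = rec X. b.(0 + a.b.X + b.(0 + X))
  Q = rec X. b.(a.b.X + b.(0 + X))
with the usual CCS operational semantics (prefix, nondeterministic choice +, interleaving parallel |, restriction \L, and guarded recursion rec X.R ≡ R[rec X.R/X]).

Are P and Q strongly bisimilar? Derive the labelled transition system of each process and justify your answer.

Reachable graph of P (4 states):
  p0 = rec X. b.(0 + a.b.X + b.(0 + X)) ⊢ ··b··> p1
  p1 = 0 + a.b.(rec X. b.(0 + a.b.X + b.(0 + X))) + b.(0 + (rec X. b.(0 + a.b.X + b.(0 + X)))) ⊢ ··a··> p2, ··b··> p3
  p2 = b.(rec X. b.(0 + a.b.X + b.(0 + X))) ⊢ ··b··> p0
  p3 = 0 + (rec X. b.(0 + a.b.X + b.(0 + X))) ⊢ ··b··> p1
Reachable graph of Q (4 states):
  q0 = rec X. b.(a.b.X + b.(0 + X)) ⊢ ··b··> q1
  q1 = a.b.(rec X. b.(a.b.X + b.(0 + X))) + b.(0 + (rec X. b.(a.b.X + b.(0 + X)))) ⊢ ··a··> q2, ··b··> q3
  q2 = b.(rec X. b.(a.b.X + b.(0 + X))) ⊢ ··b··> q0
  q3 = 0 + (rec X. b.(a.b.X + b.(0 + X))) ⊢ ··b··> q1
Coarsest stable partition (strong bisimilarity classes):
  B0 = {p0, p3, q0, q3}
  B1 = {p1, q1}
  B2 = {p2, q2}
p0 ∈ B0, q0 ∈ B0 → same block

P ~ Q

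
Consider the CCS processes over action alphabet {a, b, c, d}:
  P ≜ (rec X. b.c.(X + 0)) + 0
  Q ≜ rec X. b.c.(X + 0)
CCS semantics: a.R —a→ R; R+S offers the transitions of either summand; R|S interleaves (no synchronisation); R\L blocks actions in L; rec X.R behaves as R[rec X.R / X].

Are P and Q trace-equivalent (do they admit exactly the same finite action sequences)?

Reachable graph of P (2 states):
  p0 = (rec X. b.c.(X + 0)) + 0 | ··b··> p1
  p1 = c.((rec X. b.c.(X + 0)) + 0) | ··c··> p0
Reachable graph of Q (3 states):
  q0 = rec X. b.c.(X + 0) | ··b··> q1
  q1 = c.((rec X. b.c.(X + 0)) + 0) | ··c··> q2
  q2 = (rec X. b.c.(X + 0)) + 0 | ··b··> q1
Partition-refinement fixed point:
  B0 = {p0, q0, q2}
  B1 = {p1, q1}
p0 ∈ B0, q0 ∈ B0 → same block
Bisimilar ⇒ trace-equivalent.

traces(P) = traces(Q)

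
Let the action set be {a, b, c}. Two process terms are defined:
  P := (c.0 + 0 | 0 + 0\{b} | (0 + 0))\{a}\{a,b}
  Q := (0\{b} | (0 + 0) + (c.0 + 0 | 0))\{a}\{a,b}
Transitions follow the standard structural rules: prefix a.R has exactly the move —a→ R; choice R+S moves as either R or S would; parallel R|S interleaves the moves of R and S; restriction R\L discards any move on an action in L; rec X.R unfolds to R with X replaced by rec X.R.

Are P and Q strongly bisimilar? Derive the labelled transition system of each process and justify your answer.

bisimilar

LTS(P): 2 reachable states
  s0 = (c.0 + 0 | 0 + 0\{b} | (0 + 0))\{a}\{a,b} :: --c--▸ s1
  s1 = 0\{a}\{a,b} :: stopped
LTS(Q): 2 reachable states
  t0 = (0\{b} | (0 + 0) + (c.0 + 0 | 0))\{a}\{a,b} :: --c--▸ t1
  t1 = 0\{a}\{a,b} :: stopped
Coarsest stable partition (strong bisimilarity classes):
  B0 = {s0, t0}
  B1 = {s1, t1}
s0 ∈ B0, t0 ∈ B0 → same block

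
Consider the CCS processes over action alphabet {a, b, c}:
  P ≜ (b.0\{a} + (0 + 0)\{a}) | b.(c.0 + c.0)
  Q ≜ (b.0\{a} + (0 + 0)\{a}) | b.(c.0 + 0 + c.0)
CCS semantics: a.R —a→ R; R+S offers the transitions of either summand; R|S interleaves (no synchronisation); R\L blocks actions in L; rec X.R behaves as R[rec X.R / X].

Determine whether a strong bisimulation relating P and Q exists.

P's transition system — 6 states:
  m0 = (b.0\{a} + (0 + 0)\{a}) | b.(c.0 + c.0) ⊢ ··b··> m1, ··b··> m2
  m1 = (b.0\{a} + (0 + 0)\{a}) | (c.0 + c.0) ⊢ ··b··> m3, ··c··> m4
  m2 = 0\{a} | b.(c.0 + c.0) ⊢ ··b··> m3
  m3 = 0\{a} | (c.0 + c.0) ⊢ ··c··> m5
  m4 = (b.0\{a} + (0 + 0)\{a}) | 0 ⊢ ··b··> m5
  m5 = 0\{a} | 0 ⊢ deadlocked
Q's transition system — 6 states:
  n0 = (b.0\{a} + (0 + 0)\{a}) | b.(c.0 + 0 + c.0) ⊢ ··b··> n1, ··b··> n2
  n1 = (b.0\{a} + (0 + 0)\{a}) | (c.0 + 0 + c.0) ⊢ ··b··> n3, ··c··> n4
  n2 = 0\{a} | b.(c.0 + 0 + c.0) ⊢ ··b··> n3
  n3 = 0\{a} | (c.0 + 0 + c.0) ⊢ ··c··> n5
  n4 = (b.0\{a} + (0 + 0)\{a}) | 0 ⊢ ··b··> n5
  n5 = 0\{a} | 0 ⊢ deadlocked
Partition-refinement fixed point:
  B0 = {m0, n0}
  B1 = {m2, n2}
  B2 = {m3, n3}
  B3 = {m5, n5}
  B4 = {m1, n1}
  B5 = {m4, n4}
m0 ∈ B0, n0 ∈ B0 → same block

bisimilar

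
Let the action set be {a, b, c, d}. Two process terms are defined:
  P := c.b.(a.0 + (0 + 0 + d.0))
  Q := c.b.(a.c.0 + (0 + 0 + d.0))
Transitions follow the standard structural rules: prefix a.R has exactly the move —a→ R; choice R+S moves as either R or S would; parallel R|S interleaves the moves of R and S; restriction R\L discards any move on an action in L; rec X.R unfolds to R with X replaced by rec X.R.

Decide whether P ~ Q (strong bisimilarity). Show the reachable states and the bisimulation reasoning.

Reachable graph of P (4 states):
  u0 = c.b.(a.0 + (0 + 0 + d.0)) → =c=> u1
  u1 = b.(a.0 + (0 + 0 + d.0)) → =b=> u2
  u2 = a.0 + (0 + 0 + d.0) → =a=> u3, =d=> u3
  u3 = 0 → (no moves)
Reachable graph of Q (5 states):
  v0 = c.b.(a.c.0 + (0 + 0 + d.0)) → =c=> v1
  v1 = b.(a.c.0 + (0 + 0 + d.0)) → =b=> v2
  v2 = a.c.0 + (0 + 0 + d.0) → =a=> v3, =d=> v4
  v3 = c.0 → =c=> v4
  v4 = 0 → (no moves)
Bisimilarity quotient blocks:
  B0 = {u0}
  B1 = {u1}
  B2 = {u2}
  B3 = {u3, v4}
  B4 = {v0}
  B5 = {v1}
  B6 = {v2}
  B7 = {v3}
u0 ∈ B0, v0 ∈ B4 → different blocks

NO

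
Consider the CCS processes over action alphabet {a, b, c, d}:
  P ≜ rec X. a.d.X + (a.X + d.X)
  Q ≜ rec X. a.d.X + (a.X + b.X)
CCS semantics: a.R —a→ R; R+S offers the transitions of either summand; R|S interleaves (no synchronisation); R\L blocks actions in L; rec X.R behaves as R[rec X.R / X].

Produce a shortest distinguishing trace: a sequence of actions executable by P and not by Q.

Reachable graph of P (2 states):
  u0 = rec X. a.d.X + (a.X + d.X) → =a=> u0, =a=> u1, =d=> u0
  u1 = d.(rec X. a.d.X + (a.X + d.X)) → =d=> u0
Reachable graph of Q (2 states):
  v0 = rec X. a.d.X + (a.X + b.X) → =a=> v0, =a=> v1, =b=> v0
  v1 = d.(rec X. a.d.X + (a.X + b.X)) → =d=> v0
Trace ⟨d⟩ through P, begin at {u0}:
  step 1 (d): {u0}
  — P admits the full trace.
Trace ⟨d⟩ through Q, begin at {v0}:
  step 1 (d): no successor for Q

d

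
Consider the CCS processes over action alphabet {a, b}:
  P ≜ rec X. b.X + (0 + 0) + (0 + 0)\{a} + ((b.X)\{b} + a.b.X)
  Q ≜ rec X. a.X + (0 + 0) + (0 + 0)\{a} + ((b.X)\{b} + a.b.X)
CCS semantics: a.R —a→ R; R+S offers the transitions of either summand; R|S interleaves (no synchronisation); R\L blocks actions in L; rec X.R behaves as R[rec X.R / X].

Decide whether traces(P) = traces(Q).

LTS(P): 2 reachable states
  m0 = rec X. b.X + (0 + 0) + (0 + 0)\{a} + ((b.X)\{b} + a.b.X) ⊢ ··a··> m1, ··b··> m0
  m1 = b.(rec X. b.X + (0 + 0) + (0 + 0)\{a} + ((b.X)\{b} + a.b.X)) ⊢ ··b··> m0
LTS(Q): 2 reachable states
  n0 = rec X. a.X + (0 + 0) + (0 + 0)\{a} + ((b.X)\{b} + a.b.X) ⊢ ··a··> n0, ··a··> n1
  n1 = b.(rec X. a.X + (0 + 0) + (0 + 0)\{a} + ((b.X)\{b} + a.b.X)) ⊢ ··b··> n0
Trace ⟨b⟩ through P, begin at {m0}:
  step 1 (b): {m0}
  ✓ P
Trace ⟨b⟩ through Q, begin at {n0}:
  step 1 (b): no successor for Q

trace-distinct — witness ⟨b⟩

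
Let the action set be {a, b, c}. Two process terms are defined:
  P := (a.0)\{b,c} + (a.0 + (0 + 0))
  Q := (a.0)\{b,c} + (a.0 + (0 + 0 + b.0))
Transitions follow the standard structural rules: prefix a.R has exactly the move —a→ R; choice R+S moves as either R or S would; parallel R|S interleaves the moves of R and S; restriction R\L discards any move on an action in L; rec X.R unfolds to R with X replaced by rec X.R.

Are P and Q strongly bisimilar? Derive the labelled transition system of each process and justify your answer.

P's transition system — 3 states:
  m0 = (a.0)\{b,c} + (a.0 + (0 + 0)) has moves =a=> m1, =a=> m2
  m1 = 0 has moves ∅
  m2 = 0\{b,c} has moves ∅
Q's transition system — 3 states:
  n0 = (a.0)\{b,c} + (a.0 + (0 + 0 + b.0)) has moves =a=> n1, =a=> n2, =b=> n1
  n1 = 0 has moves ∅
  n2 = 0\{b,c} has moves ∅
Bisimilarity quotient blocks:
  B0 = {m0}
  B1 = {m1, m2, n1, n2}
  B2 = {n0}
m0 ∈ B0, n0 ∈ B2 → different blocks

not bisimilar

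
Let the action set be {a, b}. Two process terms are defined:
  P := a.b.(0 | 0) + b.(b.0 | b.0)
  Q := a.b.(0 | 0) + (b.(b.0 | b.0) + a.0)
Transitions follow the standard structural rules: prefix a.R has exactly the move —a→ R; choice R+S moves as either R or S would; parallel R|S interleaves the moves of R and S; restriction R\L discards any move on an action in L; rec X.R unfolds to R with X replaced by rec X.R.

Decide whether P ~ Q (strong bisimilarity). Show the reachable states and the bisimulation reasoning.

Reachable graph of P (6 states):
  p0 = a.b.(0 | 0) + b.(b.0 | b.0) → —a→ p1, —b→ p2
  p1 = b.(0 | 0) → —b→ p3
  p2 = b.0 | b.0 → —b→ p4, —b→ p5
  p3 = 0 | 0 → deadlocked
  p4 = 0 | b.0 → —b→ p3
  p5 = b.0 | 0 → —b→ p3
Reachable graph of Q (7 states):
  q0 = a.b.(0 | 0) + (b.(b.0 | b.0) + a.0) → —a→ q1, —a→ q2, —b→ q3
  q1 = 0 → deadlocked
  q2 = b.(0 | 0) → —b→ q4
  q3 = b.0 | b.0 → —b→ q5, —b→ q6
  q4 = 0 | 0 → deadlocked
  q5 = 0 | b.0 → —b→ q4
  q6 = b.0 | 0 → —b→ q4
Partition-refinement fixed point:
  B0 = {p0}
  B1 = {p1, p4, p5, q2, q5, q6}
  B2 = {p3, q1, q4}
  B3 = {p2, q3}
  B4 = {q0}
p0 ∈ B0, q0 ∈ B4 → different blocks

not bisimilar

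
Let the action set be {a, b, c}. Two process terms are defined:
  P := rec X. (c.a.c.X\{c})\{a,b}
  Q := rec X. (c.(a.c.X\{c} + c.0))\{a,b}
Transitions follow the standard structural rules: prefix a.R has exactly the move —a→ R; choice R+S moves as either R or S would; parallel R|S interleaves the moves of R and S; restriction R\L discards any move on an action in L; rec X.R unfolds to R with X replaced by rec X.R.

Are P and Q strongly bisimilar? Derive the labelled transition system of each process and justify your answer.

not bisimilar

LTS(P): 2 reachable states
  s0 = rec X. (c.a.c.X\{c})\{a,b} | --c--▸ s1
  s1 = (a.c.(rec X. (c.a.c.X\{c})\{a,b})\{c})\{a,b} | ∅
LTS(Q): 3 reachable states
  t0 = rec X. (c.(a.c.X\{c} + c.0))\{a,b} | --c--▸ t1
  t1 = (a.c.(rec X. (c.(a.c.X\{c} + c.0))\{a,b})\{c} + c.0)\{a,b} | --c--▸ t2
  t2 = 0\{a,b} | ∅
Bisimilarity quotient blocks:
  B0 = {s0, t1}
  B1 = {s1, t2}
  B2 = {t0}
s0 ∈ B0, t0 ∈ B2 → different blocks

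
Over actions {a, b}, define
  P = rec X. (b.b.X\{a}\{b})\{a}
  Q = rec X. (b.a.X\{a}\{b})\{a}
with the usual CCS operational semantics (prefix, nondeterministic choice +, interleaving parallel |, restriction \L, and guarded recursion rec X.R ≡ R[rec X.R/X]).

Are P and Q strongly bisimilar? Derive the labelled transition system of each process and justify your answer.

P's transition system — 3 states:
  u0 = rec X. (b.b.X\{a}\{b})\{a} ⊢ -b-> u1
  u1 = (b.(rec X. (b.b.X\{a}\{b})\{a})\{a}\{b})\{a} ⊢ -b-> u2
  u2 = (rec X. (b.b.X\{a}\{b})\{a})\{a}\{b}\{a} ⊢ deadlocked
Q's transition system — 2 states:
  v0 = rec X. (b.a.X\{a}\{b})\{a} ⊢ -b-> v1
  v1 = (a.(rec X. (b.a.X\{a}\{b})\{a})\{a}\{b})\{a} ⊢ deadlocked
Partition-refinement fixed point:
  B0 = {u0}
  B1 = {u1, v0}
  B2 = {u2, v1}
u0 ∈ B0, v0 ∈ B1 → different blocks

NO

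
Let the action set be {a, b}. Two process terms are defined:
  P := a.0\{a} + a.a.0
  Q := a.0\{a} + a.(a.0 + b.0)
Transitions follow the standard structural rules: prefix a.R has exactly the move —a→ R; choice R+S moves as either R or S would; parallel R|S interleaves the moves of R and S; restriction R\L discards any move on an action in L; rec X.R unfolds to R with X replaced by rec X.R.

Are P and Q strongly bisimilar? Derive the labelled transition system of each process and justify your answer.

Reachable graph of P (4 states):
  m0 = a.0\{a} + a.a.0 | —a→ m1, —a→ m2
  m1 = 0\{a} | ·
  m2 = a.0 | —a→ m3
  m3 = 0 | ·
Reachable graph of Q (4 states):
  n0 = a.0\{a} + a.(a.0 + b.0) | —a→ n1, —a→ n2
  n1 = 0\{a} | ·
  n2 = a.0 + b.0 | —a→ n3, —b→ n3
  n3 = 0 | ·
Bisimilarity quotient blocks:
  B0 = {m0}
  B1 = {m1, m3, n1, n3}
  B2 = {m2}
  B3 = {n0}
  B4 = {n2}
m0 ∈ B0, n0 ∈ B3 → different blocks

not bisimilar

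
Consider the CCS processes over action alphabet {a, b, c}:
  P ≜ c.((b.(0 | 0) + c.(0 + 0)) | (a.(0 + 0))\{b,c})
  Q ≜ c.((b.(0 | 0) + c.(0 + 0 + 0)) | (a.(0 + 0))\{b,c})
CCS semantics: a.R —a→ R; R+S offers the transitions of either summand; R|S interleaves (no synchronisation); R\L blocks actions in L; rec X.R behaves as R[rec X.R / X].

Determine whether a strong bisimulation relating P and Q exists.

P ~ Q

Reachable graph of P (7 states):
  s0 = c.((b.(0 | 0) + c.(0 + 0)) | (a.(0 + 0))\{b,c}) ⊢ -c-> s1
  s1 = (b.(0 | 0) + c.(0 + 0)) | (a.(0 + 0))\{b,c} ⊢ -a-> s2, -b-> s3, -c-> s4
  s2 = (b.(0 | 0) + c.(0 + 0)) | (0 + 0)\{b,c} ⊢ -b-> s5, -c-> s6
  s3 = 0 | 0 | (a.(0 + 0))\{b,c} ⊢ -a-> s5
  s4 = (0 + 0) | (a.(0 + 0))\{b,c} ⊢ -a-> s6
  s5 = 0 | 0 | (0 + 0)\{b,c} ⊢ ∅
  s6 = (0 + 0) | (0 + 0)\{b,c} ⊢ ∅
Reachable graph of Q (7 states):
  t0 = c.((b.(0 | 0) + c.(0 + 0 + 0)) | (a.(0 + 0))\{b,c}) ⊢ -c-> t1
  t1 = (b.(0 | 0) + c.(0 + 0 + 0)) | (a.(0 + 0))\{b,c} ⊢ -a-> t2, -b-> t3, -c-> t4
  t2 = (b.(0 | 0) + c.(0 + 0 + 0)) | (0 + 0)\{b,c} ⊢ -b-> t5, -c-> t6
  t3 = 0 | 0 | (a.(0 + 0))\{b,c} ⊢ -a-> t5
  t4 = (0 + 0 + 0) | (a.(0 + 0))\{b,c} ⊢ -a-> t6
  t5 = 0 | 0 | (0 + 0)\{b,c} ⊢ ∅
  t6 = (0 + 0 + 0) | (0 + 0)\{b,c} ⊢ ∅
Partition-refinement fixed point:
  B0 = {s0, t0}
  B1 = {s1, t1}
  B2 = {s2, t2}
  B3 = {s5, s6, t5, t6}
  B4 = {s3, s4, t3, t4}
s0 ∈ B0, t0 ∈ B0 → same block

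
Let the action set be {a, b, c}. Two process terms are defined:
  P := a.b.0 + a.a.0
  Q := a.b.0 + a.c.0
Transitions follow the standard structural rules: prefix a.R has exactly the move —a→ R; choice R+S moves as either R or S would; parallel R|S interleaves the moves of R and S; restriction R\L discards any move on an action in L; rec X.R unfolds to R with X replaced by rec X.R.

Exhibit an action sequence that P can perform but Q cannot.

aa

P's transition system — 4 states:
  p0 = a.b.0 + a.a.0 ⊢ —a→ p1, —a→ p2
  p1 = a.0 ⊢ —a→ p3
  p2 = b.0 ⊢ —b→ p3
  p3 = 0 ⊢ ∅
Q's transition system — 4 states:
  q0 = a.b.0 + a.c.0 ⊢ —a→ q1, —a→ q2
  q1 = b.0 ⊢ —b→ q3
  q2 = c.0 ⊢ —c→ q3
  q3 = 0 ⊢ ∅
Run σ = ⟨aa⟩ on P: start {p0}
  [1] a ⇒ {p1, p2}
  [2] a ⇒ {p3}
  ✓ P
Run σ = ⟨aa⟩ on Q: start {q0}
  [1] a ⇒ {q1, q2}
  [2] a ⇒ ∅ (Q stuck)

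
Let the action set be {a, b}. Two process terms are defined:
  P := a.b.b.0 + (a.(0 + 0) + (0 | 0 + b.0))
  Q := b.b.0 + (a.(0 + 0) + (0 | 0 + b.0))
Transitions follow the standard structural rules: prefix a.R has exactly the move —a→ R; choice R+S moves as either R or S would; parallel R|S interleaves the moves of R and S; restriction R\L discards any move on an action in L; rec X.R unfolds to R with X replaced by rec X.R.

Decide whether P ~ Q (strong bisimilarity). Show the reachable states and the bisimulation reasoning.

P ≁ Q

Reachable graph of P (5 states):
  m0 = a.b.b.0 + (a.(0 + 0) + (0 | 0 + b.0)) | --a--▸ m1, --a--▸ m2, --b--▸ m3
  m1 = 0 + 0 | ·
  m2 = b.b.0 | --b--▸ m4
  m3 = 0 | ·
  m4 = b.0 | --b--▸ m3
Reachable graph of Q (4 states):
  n0 = b.b.0 + (a.(0 + 0) + (0 | 0 + b.0)) | --a--▸ n1, --b--▸ n2, --b--▸ n3
  n1 = 0 + 0 | ·
  n2 = 0 | ·
  n3 = b.0 | --b--▸ n2
Bisimilarity quotient blocks:
  B0 = {m0}
  B1 = {m1, m3, n1, n2}
  B2 = {m2}
  B3 = {m4, n3}
  B4 = {n0}
m0 ∈ B0, n0 ∈ B4 → different blocks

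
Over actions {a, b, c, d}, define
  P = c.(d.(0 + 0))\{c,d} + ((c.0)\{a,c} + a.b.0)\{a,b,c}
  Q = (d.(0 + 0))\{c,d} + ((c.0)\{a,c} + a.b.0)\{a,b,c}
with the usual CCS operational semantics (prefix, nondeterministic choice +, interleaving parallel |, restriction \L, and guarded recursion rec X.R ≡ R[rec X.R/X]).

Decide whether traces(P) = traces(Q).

Reachable graph of P (2 states):
  p0 = c.(d.(0 + 0))\{c,d} + ((c.0)\{a,c} + a.b.0)\{a,b,c} has moves -c-> p1
  p1 = (d.(0 + 0))\{c,d} has moves (no moves)
Reachable graph of Q (1 states):
  q0 = (d.(0 + 0))\{c,d} + ((c.0)\{a,c} + a.b.0)\{a,b,c} has moves (no moves)
Run σ = ⟨c⟩ on P: start {p0}
  step 1 (c): {p1}
  ✓ P
Run σ = ⟨c⟩ on Q: start {q0}
  step 1 (c): ∅ (Q stuck)

trace-distinct — witness ⟨c⟩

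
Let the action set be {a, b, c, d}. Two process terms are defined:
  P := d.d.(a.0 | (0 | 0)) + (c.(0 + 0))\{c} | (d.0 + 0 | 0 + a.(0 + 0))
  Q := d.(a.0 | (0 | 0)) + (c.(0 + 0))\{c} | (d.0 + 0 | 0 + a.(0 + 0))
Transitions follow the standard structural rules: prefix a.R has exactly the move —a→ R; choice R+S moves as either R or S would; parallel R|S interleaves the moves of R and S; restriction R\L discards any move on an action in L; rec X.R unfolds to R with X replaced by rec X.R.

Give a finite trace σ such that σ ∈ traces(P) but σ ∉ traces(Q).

dd

P's transition system — 6 states:
  u0 = d.d.(a.0 | (0 | 0)) + (c.(0 + 0))\{c} | (d.0 + 0 | 0 + a.(0 + 0)) | —a→ u1, —d→ u2, —d→ u3
  u1 = (c.(0 + 0))\{c} | (0 + 0) | deadlocked
  u2 = (c.(0 + 0))\{c} | 0 | deadlocked
  u3 = d.(a.0 | (0 | 0)) | —d→ u4
  u4 = a.0 | (0 | 0) | —a→ u5
  u5 = 0 | (0 | 0) | deadlocked
Q's transition system — 5 states:
  v0 = d.(a.0 | (0 | 0)) + (c.(0 + 0))\{c} | (d.0 + 0 | 0 + a.(0 + 0)) | —a→ v1, —d→ v2, —d→ v3
  v1 = (c.(0 + 0))\{c} | (0 + 0) | deadlocked
  v2 = (c.(0 + 0))\{c} | 0 | deadlocked
  v3 = a.0 | (0 | 0) | —a→ v4
  v4 = 0 | (0 | 0) | deadlocked
Run σ = ⟨dd⟩ on P: start {u0}
  after d @ step 1: {u2, u3}
  after d @ step 2: {u4}
  ✓ P
Run σ = ⟨dd⟩ on Q: start {v0}
  after d @ step 1: {v2, v3}
  after d @ step 2: ∅ (Q stuck)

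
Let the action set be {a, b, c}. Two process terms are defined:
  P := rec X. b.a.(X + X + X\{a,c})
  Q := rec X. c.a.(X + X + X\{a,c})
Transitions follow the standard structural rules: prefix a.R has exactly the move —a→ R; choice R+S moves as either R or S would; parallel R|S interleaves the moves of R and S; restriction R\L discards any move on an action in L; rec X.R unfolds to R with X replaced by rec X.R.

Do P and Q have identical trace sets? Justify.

LTS(P): 4 reachable states
  s0 = rec X. b.a.(X + X + X\{a,c}) :: —b→ s1
  s1 = a.((rec X. b.a.(X + X + X\{a,c})) + (rec X. b.a.(X + X + X\{a,c})) + (rec X. b.a.(X + X + X\{a,c}))\{a,c}) :: —a→ s2
  s2 = (rec X. b.a.(X + X + X\{a,c})) + (rec X. b.a.(X + X + X\{a,c})) + (rec X. b.a.(X + X + X\{a,c}))\{a,c} :: —b→ s1, —b→ s3
  s3 = (a.((rec X. b.a.(X + X + X\{a,c})) + (rec X. b.a.(X + X + X\{a,c})) + (rec X. b.a.(X + X + X\{a,c}))\{a,c}))\{a,c} :: deadlocked
LTS(Q): 3 reachable states
  t0 = rec X. c.a.(X + X + X\{a,c}) :: —c→ t1
  t1 = a.((rec X. c.a.(X + X + X\{a,c})) + (rec X. c.a.(X + X + X\{a,c})) + (rec X. c.a.(X + X + X\{a,c}))\{a,c}) :: —a→ t2
  t2 = (rec X. c.a.(X + X + X\{a,c})) + (rec X. c.a.(X + X + X\{a,c})) + (rec X. c.a.(X + X + X\{a,c}))\{a,c} :: —c→ t1
Trace ⟨b⟩ through P, begin at {s0}:
  after b @ step 1: {s1}
  ✓ P
Trace ⟨b⟩ through Q, begin at {t0}:
  after b @ step 1: no successor for Q

trace-distinct — witness ⟨b⟩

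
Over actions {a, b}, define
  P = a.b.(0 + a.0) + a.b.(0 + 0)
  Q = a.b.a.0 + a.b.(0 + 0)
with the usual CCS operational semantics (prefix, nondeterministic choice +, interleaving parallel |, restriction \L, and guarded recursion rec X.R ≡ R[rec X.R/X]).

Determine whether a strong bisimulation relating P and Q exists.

P ~ Q

Reachable graph of P (6 states):
  m0 = a.b.(0 + a.0) + a.b.(0 + 0) | —a→ m1, —a→ m2
  m1 = b.(0 + 0) | —b→ m3
  m2 = b.(0 + a.0) | —b→ m4
  m3 = 0 + 0 | ∅
  m4 = 0 + a.0 | —a→ m5
  m5 = 0 | ∅
Reachable graph of Q (6 states):
  n0 = a.b.a.0 + a.b.(0 + 0) | —a→ n1, —a→ n2
  n1 = b.(0 + 0) | —b→ n3
  n2 = b.a.0 | —b→ n4
  n3 = 0 + 0 | ∅
  n4 = a.0 | —a→ n5
  n5 = 0 | ∅
Coarsest stable partition (strong bisimilarity classes):
  B0 = {m0, n0}
  B1 = {m2, n2}
  B2 = {m4, n4}
  B3 = {m3, m5, n3, n5}
  B4 = {m1, n1}
m0 ∈ B0, n0 ∈ B0 → same block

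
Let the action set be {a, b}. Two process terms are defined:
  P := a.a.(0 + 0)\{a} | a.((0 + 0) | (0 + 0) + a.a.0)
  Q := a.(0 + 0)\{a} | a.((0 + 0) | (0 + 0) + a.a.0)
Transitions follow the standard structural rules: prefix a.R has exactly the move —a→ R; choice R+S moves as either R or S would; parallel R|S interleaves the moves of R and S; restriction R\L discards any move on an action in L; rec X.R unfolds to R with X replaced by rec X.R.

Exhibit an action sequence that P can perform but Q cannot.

aaaaa

LTS(P): 12 reachable states
  m0 = a.a.(0 + 0)\{a} | a.((0 + 0) | (0 + 0) + a.a.0) → -a-> m1, -a-> m2
  m1 = a.(0 + 0)\{a} | a.((0 + 0) | (0 + 0) + a.a.0) → -a-> m3, -a-> m4
  m2 = a.a.(0 + 0)\{a} | ((0 + 0) | (0 + 0) + a.a.0) → -a-> m4, -a-> m5
  m3 = (0 + 0)\{a} | a.((0 + 0) | (0 + 0) + a.a.0) → -a-> m6
  m4 = a.(0 + 0)\{a} | ((0 + 0) | (0 + 0) + a.a.0) → -a-> m6, -a-> m7
  m5 = a.a.(0 + 0)\{a} | a.0 → -a-> m7, -a-> m8
  m6 = (0 + 0)\{a} | ((0 + 0) | (0 + 0) + a.a.0) → -a-> m9
  m7 = a.(0 + 0)\{a} | a.0 → -a-> m10, -a-> m9
  m8 = a.a.(0 + 0)\{a} | 0 → -a-> m10
  m9 = (0 + 0)\{a} | a.0 → -a-> m11
  m10 = a.(0 + 0)\{a} | 0 → -a-> m11
  m11 = (0 + 0)\{a} | 0 → stopped
LTS(Q): 8 reachable states
  n0 = a.(0 + 0)\{a} | a.((0 + 0) | (0 + 0) + a.a.0) → -a-> n1, -a-> n2
  n1 = (0 + 0)\{a} | a.((0 + 0) | (0 + 0) + a.a.0) → -a-> n3
  n2 = a.(0 + 0)\{a} | ((0 + 0) | (0 + 0) + a.a.0) → -a-> n3, -a-> n4
  n3 = (0 + 0)\{a} | ((0 + 0) | (0 + 0) + a.a.0) → -a-> n5
  n4 = a.(0 + 0)\{a} | a.0 → -a-> n5, -a-> n6
  n5 = (0 + 0)\{a} | a.0 → -a-> n7
  n6 = a.(0 + 0)\{a} | 0 → -a-> n7
  n7 = (0 + 0)\{a} | 0 → stopped
Executing aaaaa from P (initial set {m0}):
  step 1 (a): {m1, m2}
  step 2 (a): {m3, m4, m5}
  step 3 (a): {m6, m7, m8}
  step 4 (a): {m10, m9}
  step 5 (a): {m11}
  ✓ P
Executing aaaaa from Q (initial set {n0}):
  step 1 (a): {n1, n2}
  step 2 (a): {n3, n4}
  step 3 (a): {n5, n6}
  step 4 (a): {n7}
  step 5 (a): no successor for Q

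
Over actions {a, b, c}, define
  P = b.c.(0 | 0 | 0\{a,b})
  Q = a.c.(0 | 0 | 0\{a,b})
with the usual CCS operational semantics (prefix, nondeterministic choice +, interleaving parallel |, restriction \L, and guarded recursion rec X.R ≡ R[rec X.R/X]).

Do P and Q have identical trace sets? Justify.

traces(P) ≠ traces(Q) — witness ⟨b⟩

P's transition system — 3 states:
  u0 = b.c.(0 | 0 | 0\{a,b}) → --b--▸ u1
  u1 = c.(0 | 0 | 0\{a,b}) → --c--▸ u2
  u2 = 0 | 0 | 0\{a,b} → ∅
Q's transition system — 3 states:
  v0 = a.c.(0 | 0 | 0\{a,b}) → --a--▸ v1
  v1 = c.(0 | 0 | 0\{a,b}) → --c--▸ v2
  v2 = 0 | 0 | 0\{a,b} → ∅
Trace ⟨b⟩ through P, begin at {u0}:
  after b @ step 1: {u1}
  P completes σ.
Trace ⟨b⟩ through Q, begin at {v0}:
  after b @ step 1: no successor for Q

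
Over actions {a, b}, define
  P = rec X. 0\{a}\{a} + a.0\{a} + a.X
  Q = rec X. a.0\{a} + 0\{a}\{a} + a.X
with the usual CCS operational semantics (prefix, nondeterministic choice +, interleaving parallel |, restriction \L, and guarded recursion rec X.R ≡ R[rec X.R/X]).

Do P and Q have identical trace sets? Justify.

LTS(P): 2 reachable states
  u0 = rec X. 0\{a}\{a} + a.0\{a} + a.X ⊢ -a-> u0, -a-> u1
  u1 = 0\{a} ⊢ ·
LTS(Q): 2 reachable states
  v0 = rec X. a.0\{a} + 0\{a}\{a} + a.X ⊢ -a-> v0, -a-> v1
  v1 = 0\{a} ⊢ ·
Partition-refinement fixed point:
  B0 = {u0, v0}
  B1 = {u1, v1}
u0 ∈ B0, v0 ∈ B0 → same block
Bisimilar ⇒ trace-equivalent.

trace-equivalent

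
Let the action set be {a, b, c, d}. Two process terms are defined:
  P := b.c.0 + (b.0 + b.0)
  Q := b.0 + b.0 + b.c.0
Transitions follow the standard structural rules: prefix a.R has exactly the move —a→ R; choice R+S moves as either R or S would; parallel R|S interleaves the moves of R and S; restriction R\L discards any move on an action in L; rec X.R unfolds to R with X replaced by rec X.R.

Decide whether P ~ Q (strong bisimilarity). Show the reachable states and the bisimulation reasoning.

YES

Reachable graph of P (3 states):
  u0 = b.c.0 + (b.0 + b.0) :: =b=> u1, =b=> u2
  u1 = 0 :: ·
  u2 = c.0 :: =c=> u1
Reachable graph of Q (3 states):
  v0 = b.0 + b.0 + b.c.0 :: =b=> v1, =b=> v2
  v1 = 0 :: ·
  v2 = c.0 :: =c=> v1
Coarsest stable partition (strong bisimilarity classes):
  B0 = {u0, v0}
  B1 = {u2, v2}
  B2 = {u1, v1}
u0 ∈ B0, v0 ∈ B0 → same block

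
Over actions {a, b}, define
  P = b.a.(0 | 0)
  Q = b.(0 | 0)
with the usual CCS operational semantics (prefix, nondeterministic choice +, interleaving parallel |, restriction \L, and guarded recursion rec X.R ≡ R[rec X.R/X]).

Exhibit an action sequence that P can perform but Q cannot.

LTS(P): 3 reachable states
  p0 = b.a.(0 | 0) ⊢ =b=> p1
  p1 = a.(0 | 0) ⊢ =a=> p2
  p2 = 0 | 0 ⊢ deadlocked
LTS(Q): 2 reachable states
  q0 = b.(0 | 0) ⊢ =b=> q1
  q1 = 0 | 0 ⊢ deadlocked
Executing ba from P (initial set {p0}):
  step 1 (b): {p1}
  step 2 (a): {p2}
  ✓ P
Executing ba from Q (initial set {q0}):
  step 1 (b): {q1}
  step 2 (a): no successor for Q

ba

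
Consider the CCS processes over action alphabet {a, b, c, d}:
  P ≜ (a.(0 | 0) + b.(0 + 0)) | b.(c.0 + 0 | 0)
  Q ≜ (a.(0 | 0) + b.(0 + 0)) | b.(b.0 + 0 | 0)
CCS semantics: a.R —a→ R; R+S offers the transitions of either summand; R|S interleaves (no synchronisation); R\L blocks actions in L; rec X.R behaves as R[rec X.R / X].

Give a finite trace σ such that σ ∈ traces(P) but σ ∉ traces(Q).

P's transition system — 9 states:
  m0 = (a.(0 | 0) + b.(0 + 0)) | b.(c.0 + 0 | 0) | ··a··> m1, ··b··> m2, ··b··> m3
  m1 = 0 | 0 | b.(c.0 + 0 | 0) | ··b··> m4
  m2 = (0 + 0) | b.(c.0 + 0 | 0) | ··b··> m5
  m3 = (a.(0 | 0) + b.(0 + 0)) | (c.0 + 0 | 0) | ··a··> m4, ··b··> m5, ··c··> m6
  m4 = 0 | 0 | (c.0 + 0 | 0) | ··c··> m7
  m5 = (0 + 0) | (c.0 + 0 | 0) | ··c··> m8
  m6 = (a.(0 | 0) + b.(0 + 0)) | 0 | ··a··> m7, ··b··> m8
  m7 = 0 | 0 | 0 | deadlocked
  m8 = (0 + 0) | 0 | deadlocked
Q's transition system — 9 states:
  n0 = (a.(0 | 0) + b.(0 + 0)) | b.(b.0 + 0 | 0) | ··a··> n1, ··b··> n2, ··b··> n3
  n1 = 0 | 0 | b.(b.0 + 0 | 0) | ··b··> n4
  n2 = (0 + 0) | b.(b.0 + 0 | 0) | ··b··> n5
  n3 = (a.(0 | 0) + b.(0 + 0)) | (b.0 + 0 | 0) | ··a··> n4, ··b··> n5, ··b··> n6
  n4 = 0 | 0 | (b.0 + 0 | 0) | ··b··> n7
  n5 = (0 + 0) | (b.0 + 0 | 0) | ··b··> n8
  n6 = (a.(0 | 0) + b.(0 + 0)) | 0 | ··a··> n7, ··b··> n8
  n7 = 0 | 0 | 0 | deadlocked
  n8 = (0 + 0) | 0 | deadlocked
Run σ = ⟨bc⟩ on P: start {m0}
  after b @ step 1: {m2, m3}
  after c @ step 2: {m6}
  P completes σ.
Run σ = ⟨bc⟩ on Q: start {n0}
  after b @ step 1: {n2, n3}
  after c @ step 2: ∅  — Q cannot continue

bc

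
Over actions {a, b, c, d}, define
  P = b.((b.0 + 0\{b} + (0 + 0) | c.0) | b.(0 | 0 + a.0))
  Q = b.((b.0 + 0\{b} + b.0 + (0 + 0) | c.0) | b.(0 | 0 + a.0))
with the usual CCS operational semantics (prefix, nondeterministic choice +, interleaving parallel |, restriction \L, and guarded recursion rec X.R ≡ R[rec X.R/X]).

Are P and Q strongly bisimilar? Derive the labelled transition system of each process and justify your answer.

LTS(P): 10 reachable states
  s0 = b.((b.0 + 0\{b} + (0 + 0) | c.0) | b.(0 | 0 + a.0)) → ··b··> s1
  s1 = (b.0 + 0\{b} + (0 + 0) | c.0) | b.(0 | 0 + a.0) → ··b··> s2, ··b··> s3, ··c··> s4
  s2 = (b.0 + 0\{b} + (0 + 0) | c.0) | (0 | 0 + a.0) → ··a··> s5, ··b··> s6, ··c··> s7
  s3 = 0 | b.(0 | 0 + a.0) → ··b··> s6
  s4 = (0 + 0) | 0 | b.(0 | 0 + a.0) → ··b··> s7
  s5 = (b.0 + 0\{b} + (0 + 0) | c.0) | 0 → ··b··> s8, ··c··> s9
  s6 = 0 | (0 | 0 + a.0) → ··a··> s8
  s7 = (0 + 0) | 0 | (0 | 0 + a.0) → ··a··> s9
  s8 = 0 | 0 → ∅
  s9 = (0 + 0) | 0 | 0 → ∅
LTS(Q): 10 reachable states
  t0 = b.((b.0 + 0\{b} + b.0 + (0 + 0) | c.0) | b.(0 | 0 + a.0)) → ··b··> t1
  t1 = (b.0 + 0\{b} + b.0 + (0 + 0) | c.0) | b.(0 | 0 + a.0) → ··b··> t2, ··b··> t3, ··c··> t4
  t2 = (b.0 + 0\{b} + b.0 + (0 + 0) | c.0) | (0 | 0 + a.0) → ··a··> t5, ··b··> t6, ··c··> t7
  t3 = 0 | b.(0 | 0 + a.0) → ··b··> t6
  t4 = (0 + 0) | 0 | b.(0 | 0 + a.0) → ··b··> t7
  t5 = (b.0 + 0\{b} + b.0 + (0 + 0) | c.0) | 0 → ··b··> t8, ··c··> t9
  t6 = 0 | (0 | 0 + a.0) → ··a··> t8
  t7 = (0 + 0) | 0 | (0 | 0 + a.0) → ··a··> t9
  t8 = 0 | 0 → ∅
  t9 = (0 + 0) | 0 | 0 → ∅
Coarsest stable partition (strong bisimilarity classes):
  B0 = {s0, t0}
  B1 = {s1, t1}
  B2 = {s3, s4, t3, t4}
  B3 = {s6, s7, t6, t7}
  B4 = {s8, s9, t8, t9}
  B5 = {s2, t2}
  B6 = {s5, t5}
s0 ∈ B0, t0 ∈ B0 → same block

P ~ Q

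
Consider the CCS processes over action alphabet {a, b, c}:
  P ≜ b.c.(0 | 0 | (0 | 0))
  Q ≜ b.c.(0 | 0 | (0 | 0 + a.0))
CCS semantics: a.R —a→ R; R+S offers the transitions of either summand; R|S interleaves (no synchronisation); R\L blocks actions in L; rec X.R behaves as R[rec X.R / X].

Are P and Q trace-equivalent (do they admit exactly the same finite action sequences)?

traces(P) ≠ traces(Q) — witness ⟨bca⟩

Reachable graph of P (3 states):
  p0 = b.c.(0 | 0 | (0 | 0)) :: —b→ p1
  p1 = c.(0 | 0 | (0 | 0)) :: —c→ p2
  p2 = 0 | 0 | (0 | 0) :: stopped
Reachable graph of Q (4 states):
  q0 = b.c.(0 | 0 | (0 | 0 + a.0)) :: —b→ q1
  q1 = c.(0 | 0 | (0 | 0 + a.0)) :: —c→ q2
  q2 = 0 | 0 | (0 | 0 + a.0) :: —a→ q3
  q3 = 0 | 0 | 0 :: stopped
Executing bca from Q (initial set {q0}):
  after b @ step 1: {q1}
  after c @ step 2: {q2}
  after a @ step 3: {q3}
  — Q admits the full trace.
Executing bca from P (initial set {p0}):
  after b @ step 1: {p1}
  after c @ step 2: {p2}
  after a @ step 3: no successor for P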